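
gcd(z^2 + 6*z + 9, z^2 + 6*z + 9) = z^2 + 6*z + 9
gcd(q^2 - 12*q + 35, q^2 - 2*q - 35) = q - 7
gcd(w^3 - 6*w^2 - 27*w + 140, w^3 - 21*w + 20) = w^2 + w - 20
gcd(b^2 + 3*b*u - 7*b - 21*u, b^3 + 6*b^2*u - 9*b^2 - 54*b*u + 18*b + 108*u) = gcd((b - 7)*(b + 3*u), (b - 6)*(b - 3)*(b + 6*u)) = 1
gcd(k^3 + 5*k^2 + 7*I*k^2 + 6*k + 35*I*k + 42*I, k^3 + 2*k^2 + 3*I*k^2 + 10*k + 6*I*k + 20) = k + 2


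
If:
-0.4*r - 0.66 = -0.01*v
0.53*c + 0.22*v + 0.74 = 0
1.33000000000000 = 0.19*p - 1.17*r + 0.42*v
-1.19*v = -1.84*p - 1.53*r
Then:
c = -0.69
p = 0.31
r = -1.69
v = -1.69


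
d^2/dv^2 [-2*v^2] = -4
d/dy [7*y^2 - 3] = 14*y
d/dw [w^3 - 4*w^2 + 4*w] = 3*w^2 - 8*w + 4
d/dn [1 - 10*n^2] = -20*n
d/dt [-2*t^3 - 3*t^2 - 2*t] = -6*t^2 - 6*t - 2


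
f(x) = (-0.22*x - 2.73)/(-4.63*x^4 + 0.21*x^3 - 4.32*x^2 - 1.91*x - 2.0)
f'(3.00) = -0.01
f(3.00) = 0.01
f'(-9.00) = 0.00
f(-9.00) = 0.00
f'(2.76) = -0.01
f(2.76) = 0.01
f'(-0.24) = 0.49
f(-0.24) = 1.48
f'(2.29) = -0.03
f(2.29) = 0.02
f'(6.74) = -0.00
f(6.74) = 0.00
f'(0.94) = -0.58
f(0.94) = 0.27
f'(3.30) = -0.01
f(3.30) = 0.01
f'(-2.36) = 0.02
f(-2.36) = 0.01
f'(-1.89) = 0.06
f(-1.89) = 0.03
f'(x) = (-0.22*x - 2.73)*(18.52*x^3 - 0.63*x^2 + 8.64*x + 1.91)/(-4.63*x^4 + 0.21*x^3 - 4.32*x^2 - 1.91*x - 2.0)^2 - 0.22/(-4.63*x^4 + 0.21*x^3 - 4.32*x^2 - 1.91*x - 2.0)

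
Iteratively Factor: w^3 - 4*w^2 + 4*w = (w)*(w^2 - 4*w + 4) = w*(w - 2)*(w - 2)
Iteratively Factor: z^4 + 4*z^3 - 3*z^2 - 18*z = (z + 3)*(z^3 + z^2 - 6*z) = (z - 2)*(z + 3)*(z^2 + 3*z) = z*(z - 2)*(z + 3)*(z + 3)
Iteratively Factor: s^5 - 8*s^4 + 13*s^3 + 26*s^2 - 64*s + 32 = (s - 1)*(s^4 - 7*s^3 + 6*s^2 + 32*s - 32) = (s - 4)*(s - 1)*(s^3 - 3*s^2 - 6*s + 8) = (s - 4)*(s - 1)^2*(s^2 - 2*s - 8) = (s - 4)*(s - 1)^2*(s + 2)*(s - 4)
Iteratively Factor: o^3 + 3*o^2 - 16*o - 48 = (o + 4)*(o^2 - o - 12) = (o - 4)*(o + 4)*(o + 3)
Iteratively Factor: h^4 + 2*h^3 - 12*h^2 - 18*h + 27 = (h - 1)*(h^3 + 3*h^2 - 9*h - 27) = (h - 3)*(h - 1)*(h^2 + 6*h + 9) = (h - 3)*(h - 1)*(h + 3)*(h + 3)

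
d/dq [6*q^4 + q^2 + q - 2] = 24*q^3 + 2*q + 1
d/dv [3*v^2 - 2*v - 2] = 6*v - 2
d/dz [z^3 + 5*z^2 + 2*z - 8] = 3*z^2 + 10*z + 2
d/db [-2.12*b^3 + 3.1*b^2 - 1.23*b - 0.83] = -6.36*b^2 + 6.2*b - 1.23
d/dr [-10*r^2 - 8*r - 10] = -20*r - 8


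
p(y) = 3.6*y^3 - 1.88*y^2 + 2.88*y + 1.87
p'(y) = 10.8*y^2 - 3.76*y + 2.88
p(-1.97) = -38.62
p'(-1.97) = 52.20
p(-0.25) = 0.98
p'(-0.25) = 4.50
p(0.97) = 6.18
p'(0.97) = 9.39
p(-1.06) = -7.58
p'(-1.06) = 19.00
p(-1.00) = -6.49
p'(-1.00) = 17.44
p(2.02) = 29.69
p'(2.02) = 39.35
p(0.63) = 3.84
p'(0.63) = 4.80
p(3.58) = 153.26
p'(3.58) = 127.84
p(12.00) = 5986.51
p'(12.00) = 1512.96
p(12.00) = 5986.51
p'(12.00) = 1512.96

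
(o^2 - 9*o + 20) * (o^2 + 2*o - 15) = o^4 - 7*o^3 - 13*o^2 + 175*o - 300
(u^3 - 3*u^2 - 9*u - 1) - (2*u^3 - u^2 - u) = -u^3 - 2*u^2 - 8*u - 1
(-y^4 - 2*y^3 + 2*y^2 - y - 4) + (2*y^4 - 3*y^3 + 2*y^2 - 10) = y^4 - 5*y^3 + 4*y^2 - y - 14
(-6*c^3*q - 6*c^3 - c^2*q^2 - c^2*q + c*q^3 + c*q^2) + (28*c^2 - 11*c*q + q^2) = -6*c^3*q - 6*c^3 - c^2*q^2 - c^2*q + 28*c^2 + c*q^3 + c*q^2 - 11*c*q + q^2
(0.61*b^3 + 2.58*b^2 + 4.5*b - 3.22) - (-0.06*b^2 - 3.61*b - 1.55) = 0.61*b^3 + 2.64*b^2 + 8.11*b - 1.67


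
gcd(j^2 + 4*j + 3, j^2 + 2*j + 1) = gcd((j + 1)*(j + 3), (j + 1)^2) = j + 1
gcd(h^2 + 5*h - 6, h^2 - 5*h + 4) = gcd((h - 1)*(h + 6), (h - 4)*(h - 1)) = h - 1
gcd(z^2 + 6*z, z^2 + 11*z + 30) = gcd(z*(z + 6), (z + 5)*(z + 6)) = z + 6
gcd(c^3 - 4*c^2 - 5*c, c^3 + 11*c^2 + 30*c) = c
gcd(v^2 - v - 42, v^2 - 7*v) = v - 7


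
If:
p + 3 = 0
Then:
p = -3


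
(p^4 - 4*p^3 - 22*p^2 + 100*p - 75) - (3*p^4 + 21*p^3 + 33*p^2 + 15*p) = -2*p^4 - 25*p^3 - 55*p^2 + 85*p - 75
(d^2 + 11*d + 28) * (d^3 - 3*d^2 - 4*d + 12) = d^5 + 8*d^4 - 9*d^3 - 116*d^2 + 20*d + 336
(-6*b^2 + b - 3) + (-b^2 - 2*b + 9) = -7*b^2 - b + 6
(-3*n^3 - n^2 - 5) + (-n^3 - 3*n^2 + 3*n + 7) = -4*n^3 - 4*n^2 + 3*n + 2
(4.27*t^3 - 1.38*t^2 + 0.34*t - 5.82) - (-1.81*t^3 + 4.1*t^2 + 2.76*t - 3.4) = 6.08*t^3 - 5.48*t^2 - 2.42*t - 2.42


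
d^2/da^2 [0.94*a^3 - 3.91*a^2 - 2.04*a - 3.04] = 5.64*a - 7.82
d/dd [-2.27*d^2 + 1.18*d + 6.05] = 1.18 - 4.54*d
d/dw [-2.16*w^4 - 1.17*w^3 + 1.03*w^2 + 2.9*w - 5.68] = -8.64*w^3 - 3.51*w^2 + 2.06*w + 2.9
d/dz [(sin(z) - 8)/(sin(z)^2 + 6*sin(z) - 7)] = (16*sin(z) + cos(z)^2 + 40)*cos(z)/(sin(z)^2 + 6*sin(z) - 7)^2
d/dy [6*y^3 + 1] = 18*y^2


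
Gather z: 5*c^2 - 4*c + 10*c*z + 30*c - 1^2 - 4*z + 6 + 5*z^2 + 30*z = 5*c^2 + 26*c + 5*z^2 + z*(10*c + 26) + 5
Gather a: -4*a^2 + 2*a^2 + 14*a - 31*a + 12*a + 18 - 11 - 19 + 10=-2*a^2 - 5*a - 2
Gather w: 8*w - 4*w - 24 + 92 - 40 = 4*w + 28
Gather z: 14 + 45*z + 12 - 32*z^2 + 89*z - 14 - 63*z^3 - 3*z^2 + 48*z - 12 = -63*z^3 - 35*z^2 + 182*z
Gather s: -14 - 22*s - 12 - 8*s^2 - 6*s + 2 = -8*s^2 - 28*s - 24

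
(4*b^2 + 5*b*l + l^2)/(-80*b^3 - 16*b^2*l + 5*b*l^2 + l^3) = (-b - l)/(20*b^2 - b*l - l^2)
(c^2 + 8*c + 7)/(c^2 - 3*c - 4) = (c + 7)/(c - 4)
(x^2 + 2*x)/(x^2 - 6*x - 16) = x/(x - 8)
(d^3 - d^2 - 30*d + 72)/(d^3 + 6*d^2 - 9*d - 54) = (d - 4)/(d + 3)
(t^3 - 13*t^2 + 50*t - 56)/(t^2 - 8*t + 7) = (t^2 - 6*t + 8)/(t - 1)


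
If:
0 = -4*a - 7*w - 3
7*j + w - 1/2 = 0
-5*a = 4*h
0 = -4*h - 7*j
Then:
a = 13/62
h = -65/248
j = 65/434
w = -17/31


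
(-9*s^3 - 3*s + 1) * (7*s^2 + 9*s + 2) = -63*s^5 - 81*s^4 - 39*s^3 - 20*s^2 + 3*s + 2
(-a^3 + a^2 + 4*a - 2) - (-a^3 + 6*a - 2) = a^2 - 2*a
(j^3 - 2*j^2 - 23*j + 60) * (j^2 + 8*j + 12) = j^5 + 6*j^4 - 27*j^3 - 148*j^2 + 204*j + 720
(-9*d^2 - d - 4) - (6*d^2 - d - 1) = -15*d^2 - 3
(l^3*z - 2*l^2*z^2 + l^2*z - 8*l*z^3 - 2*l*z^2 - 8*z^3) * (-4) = -4*l^3*z + 8*l^2*z^2 - 4*l^2*z + 32*l*z^3 + 8*l*z^2 + 32*z^3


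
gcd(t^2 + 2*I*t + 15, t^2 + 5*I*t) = t + 5*I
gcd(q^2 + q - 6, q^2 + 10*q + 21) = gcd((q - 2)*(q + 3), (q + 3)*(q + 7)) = q + 3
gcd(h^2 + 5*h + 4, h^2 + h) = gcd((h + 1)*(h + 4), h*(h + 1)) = h + 1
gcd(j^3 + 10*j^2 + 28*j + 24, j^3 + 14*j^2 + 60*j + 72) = j^2 + 8*j + 12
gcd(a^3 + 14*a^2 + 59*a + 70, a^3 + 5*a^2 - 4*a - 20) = a^2 + 7*a + 10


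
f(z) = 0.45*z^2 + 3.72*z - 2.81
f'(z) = 0.9*z + 3.72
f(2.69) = 10.45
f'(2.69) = 6.14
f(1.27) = 2.64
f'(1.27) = 4.86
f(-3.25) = -10.15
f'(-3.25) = 0.80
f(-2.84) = -9.75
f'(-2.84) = 1.16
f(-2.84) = -9.75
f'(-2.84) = 1.16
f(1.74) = 5.03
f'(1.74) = 5.29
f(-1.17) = -6.55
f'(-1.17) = 2.67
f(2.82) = 11.26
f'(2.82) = 6.26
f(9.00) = 67.12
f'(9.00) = 11.82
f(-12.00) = 17.35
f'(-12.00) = -7.08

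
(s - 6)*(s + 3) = s^2 - 3*s - 18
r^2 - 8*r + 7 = (r - 7)*(r - 1)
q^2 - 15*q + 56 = (q - 8)*(q - 7)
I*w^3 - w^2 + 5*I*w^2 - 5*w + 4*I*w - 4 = (w + 4)*(w + I)*(I*w + I)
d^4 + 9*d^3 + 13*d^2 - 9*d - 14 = (d - 1)*(d + 1)*(d + 2)*(d + 7)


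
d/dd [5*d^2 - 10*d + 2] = 10*d - 10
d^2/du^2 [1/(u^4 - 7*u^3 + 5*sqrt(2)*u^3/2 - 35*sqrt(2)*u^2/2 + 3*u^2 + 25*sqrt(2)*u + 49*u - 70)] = 4*((-12*u^2 - 15*sqrt(2)*u + 42*u - 6 + 35*sqrt(2))*(2*u^4 - 14*u^3 + 5*sqrt(2)*u^3 - 35*sqrt(2)*u^2 + 6*u^2 + 50*sqrt(2)*u + 98*u - 140) + (8*u^3 - 42*u^2 + 15*sqrt(2)*u^2 - 70*sqrt(2)*u + 12*u + 50*sqrt(2) + 98)^2)/(2*u^4 - 14*u^3 + 5*sqrt(2)*u^3 - 35*sqrt(2)*u^2 + 6*u^2 + 50*sqrt(2)*u + 98*u - 140)^3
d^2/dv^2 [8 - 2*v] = 0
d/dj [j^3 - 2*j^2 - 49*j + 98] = 3*j^2 - 4*j - 49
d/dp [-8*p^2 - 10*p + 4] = -16*p - 10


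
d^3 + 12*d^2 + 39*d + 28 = (d + 1)*(d + 4)*(d + 7)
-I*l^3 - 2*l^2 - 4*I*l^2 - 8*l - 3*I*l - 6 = (l + 3)*(l - 2*I)*(-I*l - I)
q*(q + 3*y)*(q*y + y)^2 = q^4*y^2 + 3*q^3*y^3 + 2*q^3*y^2 + 6*q^2*y^3 + q^2*y^2 + 3*q*y^3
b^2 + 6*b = b*(b + 6)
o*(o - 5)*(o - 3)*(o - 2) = o^4 - 10*o^3 + 31*o^2 - 30*o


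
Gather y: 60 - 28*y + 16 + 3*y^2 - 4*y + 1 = 3*y^2 - 32*y + 77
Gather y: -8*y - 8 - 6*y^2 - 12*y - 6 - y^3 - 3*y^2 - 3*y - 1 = -y^3 - 9*y^2 - 23*y - 15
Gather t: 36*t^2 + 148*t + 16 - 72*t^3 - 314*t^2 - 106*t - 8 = -72*t^3 - 278*t^2 + 42*t + 8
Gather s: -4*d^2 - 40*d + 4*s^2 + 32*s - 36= -4*d^2 - 40*d + 4*s^2 + 32*s - 36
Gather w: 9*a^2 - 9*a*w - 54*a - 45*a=9*a^2 - 9*a*w - 99*a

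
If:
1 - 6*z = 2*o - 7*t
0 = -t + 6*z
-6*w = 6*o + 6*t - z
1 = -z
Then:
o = -35/2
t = -6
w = 70/3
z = -1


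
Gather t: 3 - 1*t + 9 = 12 - t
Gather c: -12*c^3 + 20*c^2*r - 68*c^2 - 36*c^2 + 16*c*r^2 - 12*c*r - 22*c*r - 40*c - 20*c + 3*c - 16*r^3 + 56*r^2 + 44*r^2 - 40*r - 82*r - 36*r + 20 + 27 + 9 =-12*c^3 + c^2*(20*r - 104) + c*(16*r^2 - 34*r - 57) - 16*r^3 + 100*r^2 - 158*r + 56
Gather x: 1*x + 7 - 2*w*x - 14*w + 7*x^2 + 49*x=-14*w + 7*x^2 + x*(50 - 2*w) + 7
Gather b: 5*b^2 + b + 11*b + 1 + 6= 5*b^2 + 12*b + 7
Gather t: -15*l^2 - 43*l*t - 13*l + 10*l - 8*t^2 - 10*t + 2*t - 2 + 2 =-15*l^2 - 3*l - 8*t^2 + t*(-43*l - 8)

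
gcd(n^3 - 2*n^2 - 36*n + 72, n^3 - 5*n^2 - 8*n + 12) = n - 6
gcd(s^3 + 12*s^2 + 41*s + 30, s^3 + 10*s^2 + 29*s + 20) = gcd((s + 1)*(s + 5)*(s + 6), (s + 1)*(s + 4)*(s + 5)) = s^2 + 6*s + 5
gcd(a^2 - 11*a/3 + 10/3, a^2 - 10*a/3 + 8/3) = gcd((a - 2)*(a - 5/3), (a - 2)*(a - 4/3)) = a - 2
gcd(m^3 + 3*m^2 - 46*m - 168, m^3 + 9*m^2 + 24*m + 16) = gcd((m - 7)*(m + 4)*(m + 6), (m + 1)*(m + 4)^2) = m + 4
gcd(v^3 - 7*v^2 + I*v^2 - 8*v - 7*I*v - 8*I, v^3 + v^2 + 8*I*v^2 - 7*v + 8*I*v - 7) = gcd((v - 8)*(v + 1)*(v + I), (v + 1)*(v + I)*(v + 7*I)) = v^2 + v*(1 + I) + I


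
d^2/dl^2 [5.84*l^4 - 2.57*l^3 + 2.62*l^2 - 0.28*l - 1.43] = 70.08*l^2 - 15.42*l + 5.24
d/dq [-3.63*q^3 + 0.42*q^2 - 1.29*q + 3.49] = -10.89*q^2 + 0.84*q - 1.29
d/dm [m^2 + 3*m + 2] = 2*m + 3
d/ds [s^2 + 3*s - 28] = 2*s + 3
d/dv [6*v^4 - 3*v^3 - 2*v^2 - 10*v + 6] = 24*v^3 - 9*v^2 - 4*v - 10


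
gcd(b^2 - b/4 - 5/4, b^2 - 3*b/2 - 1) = 1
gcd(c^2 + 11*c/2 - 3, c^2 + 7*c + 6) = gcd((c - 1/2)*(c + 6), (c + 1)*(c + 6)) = c + 6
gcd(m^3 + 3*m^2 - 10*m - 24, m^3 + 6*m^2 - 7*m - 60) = m^2 + m - 12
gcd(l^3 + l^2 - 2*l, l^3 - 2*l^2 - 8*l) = l^2 + 2*l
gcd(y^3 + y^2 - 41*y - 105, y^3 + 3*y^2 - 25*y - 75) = y^2 + 8*y + 15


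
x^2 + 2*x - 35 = (x - 5)*(x + 7)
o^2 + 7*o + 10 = (o + 2)*(o + 5)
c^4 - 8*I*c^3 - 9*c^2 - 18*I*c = c*(c - 6*I)*(c - 3*I)*(c + I)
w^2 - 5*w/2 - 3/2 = (w - 3)*(w + 1/2)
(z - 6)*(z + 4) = z^2 - 2*z - 24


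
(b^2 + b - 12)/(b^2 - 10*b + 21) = (b + 4)/(b - 7)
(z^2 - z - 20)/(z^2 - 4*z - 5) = (z + 4)/(z + 1)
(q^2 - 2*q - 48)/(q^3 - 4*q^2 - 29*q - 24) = (q + 6)/(q^2 + 4*q + 3)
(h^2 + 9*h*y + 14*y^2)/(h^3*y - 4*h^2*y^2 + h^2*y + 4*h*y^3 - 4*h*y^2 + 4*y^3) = (h^2 + 9*h*y + 14*y^2)/(y*(h^3 - 4*h^2*y + h^2 + 4*h*y^2 - 4*h*y + 4*y^2))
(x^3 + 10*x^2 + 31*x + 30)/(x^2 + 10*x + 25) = (x^2 + 5*x + 6)/(x + 5)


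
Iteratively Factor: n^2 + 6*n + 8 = (n + 2)*(n + 4)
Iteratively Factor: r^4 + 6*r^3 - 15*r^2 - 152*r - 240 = (r - 5)*(r^3 + 11*r^2 + 40*r + 48) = (r - 5)*(r + 4)*(r^2 + 7*r + 12) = (r - 5)*(r + 3)*(r + 4)*(r + 4)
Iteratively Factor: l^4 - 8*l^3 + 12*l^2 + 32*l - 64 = (l + 2)*(l^3 - 10*l^2 + 32*l - 32) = (l - 2)*(l + 2)*(l^2 - 8*l + 16) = (l - 4)*(l - 2)*(l + 2)*(l - 4)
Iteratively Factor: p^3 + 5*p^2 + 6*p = (p + 3)*(p^2 + 2*p) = p*(p + 3)*(p + 2)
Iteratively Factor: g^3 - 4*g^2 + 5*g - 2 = (g - 1)*(g^2 - 3*g + 2) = (g - 1)^2*(g - 2)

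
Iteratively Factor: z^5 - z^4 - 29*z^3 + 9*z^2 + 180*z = (z)*(z^4 - z^3 - 29*z^2 + 9*z + 180) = z*(z - 3)*(z^3 + 2*z^2 - 23*z - 60) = z*(z - 3)*(z + 3)*(z^2 - z - 20) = z*(z - 5)*(z - 3)*(z + 3)*(z + 4)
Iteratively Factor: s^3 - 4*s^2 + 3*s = (s)*(s^2 - 4*s + 3) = s*(s - 3)*(s - 1)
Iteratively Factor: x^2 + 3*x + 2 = (x + 2)*(x + 1)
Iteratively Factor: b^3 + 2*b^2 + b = (b)*(b^2 + 2*b + 1) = b*(b + 1)*(b + 1)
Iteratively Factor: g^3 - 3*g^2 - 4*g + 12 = (g + 2)*(g^2 - 5*g + 6) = (g - 3)*(g + 2)*(g - 2)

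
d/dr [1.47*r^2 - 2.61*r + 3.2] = 2.94*r - 2.61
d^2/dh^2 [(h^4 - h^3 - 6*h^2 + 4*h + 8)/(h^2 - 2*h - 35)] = 2*(h^6 - 6*h^5 - 93*h^4 + 513*h^3 + 6534*h^2 - 3303*h - 7318)/(h^6 - 6*h^5 - 93*h^4 + 412*h^3 + 3255*h^2 - 7350*h - 42875)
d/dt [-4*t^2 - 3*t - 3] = -8*t - 3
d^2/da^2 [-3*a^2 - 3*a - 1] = -6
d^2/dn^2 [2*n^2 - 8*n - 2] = 4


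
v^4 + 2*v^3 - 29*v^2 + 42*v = v*(v - 3)*(v - 2)*(v + 7)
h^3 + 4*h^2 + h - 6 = (h - 1)*(h + 2)*(h + 3)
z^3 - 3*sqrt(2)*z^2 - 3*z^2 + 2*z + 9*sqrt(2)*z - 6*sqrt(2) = (z - 2)*(z - 1)*(z - 3*sqrt(2))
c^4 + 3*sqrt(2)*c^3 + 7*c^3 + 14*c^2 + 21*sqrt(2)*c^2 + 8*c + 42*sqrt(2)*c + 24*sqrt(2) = (c + 1)*(c + 2)*(c + 4)*(c + 3*sqrt(2))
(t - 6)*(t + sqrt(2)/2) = t^2 - 6*t + sqrt(2)*t/2 - 3*sqrt(2)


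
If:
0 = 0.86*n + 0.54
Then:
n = -0.63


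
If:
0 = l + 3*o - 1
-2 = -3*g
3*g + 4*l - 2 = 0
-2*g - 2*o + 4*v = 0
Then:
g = 2/3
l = 0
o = 1/3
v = 1/2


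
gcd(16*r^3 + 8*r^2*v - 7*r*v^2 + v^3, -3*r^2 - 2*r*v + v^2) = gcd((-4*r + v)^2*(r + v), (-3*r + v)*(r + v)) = r + v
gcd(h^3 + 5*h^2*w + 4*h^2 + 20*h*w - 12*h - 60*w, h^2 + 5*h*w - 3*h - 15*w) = h + 5*w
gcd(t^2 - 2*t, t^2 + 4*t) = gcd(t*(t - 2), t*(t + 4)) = t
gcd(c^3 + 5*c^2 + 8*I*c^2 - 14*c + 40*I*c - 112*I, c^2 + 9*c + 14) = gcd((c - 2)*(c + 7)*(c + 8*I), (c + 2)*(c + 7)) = c + 7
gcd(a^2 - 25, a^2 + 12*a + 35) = a + 5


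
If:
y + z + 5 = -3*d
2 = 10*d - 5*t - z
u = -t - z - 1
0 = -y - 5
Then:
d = -z/3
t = -13*z/15 - 2/5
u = -2*z/15 - 3/5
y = -5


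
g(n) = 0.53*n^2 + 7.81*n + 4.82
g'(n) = 1.06*n + 7.81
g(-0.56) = 0.61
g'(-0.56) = 7.22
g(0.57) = 9.44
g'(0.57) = 8.41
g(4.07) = 45.39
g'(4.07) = 12.12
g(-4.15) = -18.46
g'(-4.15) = 3.41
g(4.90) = 55.81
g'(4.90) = 13.00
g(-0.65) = -0.03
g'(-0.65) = 7.12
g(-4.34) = -19.09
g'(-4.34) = 3.21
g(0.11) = 5.69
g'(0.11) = 7.93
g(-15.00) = 6.92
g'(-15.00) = -8.09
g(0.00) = 4.82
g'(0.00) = 7.81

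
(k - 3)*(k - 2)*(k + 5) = k^3 - 19*k + 30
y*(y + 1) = y^2 + y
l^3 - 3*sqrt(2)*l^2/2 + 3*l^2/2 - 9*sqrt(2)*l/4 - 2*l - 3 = (l + 3/2)*(l - 2*sqrt(2))*(l + sqrt(2)/2)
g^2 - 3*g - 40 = (g - 8)*(g + 5)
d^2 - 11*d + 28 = (d - 7)*(d - 4)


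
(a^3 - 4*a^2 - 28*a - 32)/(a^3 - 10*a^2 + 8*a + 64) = (a + 2)/(a - 4)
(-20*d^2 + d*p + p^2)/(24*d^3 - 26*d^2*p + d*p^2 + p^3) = (5*d + p)/(-6*d^2 + 5*d*p + p^2)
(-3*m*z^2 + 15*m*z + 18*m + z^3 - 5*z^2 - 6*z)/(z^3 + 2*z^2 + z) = (-3*m*z + 18*m + z^2 - 6*z)/(z*(z + 1))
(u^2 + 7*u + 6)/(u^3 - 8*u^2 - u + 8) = (u + 6)/(u^2 - 9*u + 8)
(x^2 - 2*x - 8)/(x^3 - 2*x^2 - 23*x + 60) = (x + 2)/(x^2 + 2*x - 15)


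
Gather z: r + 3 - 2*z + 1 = r - 2*z + 4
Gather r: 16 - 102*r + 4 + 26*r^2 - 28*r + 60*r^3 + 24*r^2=60*r^3 + 50*r^2 - 130*r + 20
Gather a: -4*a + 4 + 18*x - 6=-4*a + 18*x - 2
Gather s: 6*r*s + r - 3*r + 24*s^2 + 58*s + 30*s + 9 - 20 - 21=-2*r + 24*s^2 + s*(6*r + 88) - 32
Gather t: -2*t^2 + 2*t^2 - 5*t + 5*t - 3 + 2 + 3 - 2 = 0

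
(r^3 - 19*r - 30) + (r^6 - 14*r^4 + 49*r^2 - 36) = r^6 - 14*r^4 + r^3 + 49*r^2 - 19*r - 66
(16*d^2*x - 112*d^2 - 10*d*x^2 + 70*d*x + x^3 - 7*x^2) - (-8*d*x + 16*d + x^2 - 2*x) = 16*d^2*x - 112*d^2 - 10*d*x^2 + 78*d*x - 16*d + x^3 - 8*x^2 + 2*x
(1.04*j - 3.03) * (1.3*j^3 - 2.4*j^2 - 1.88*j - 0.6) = 1.352*j^4 - 6.435*j^3 + 5.3168*j^2 + 5.0724*j + 1.818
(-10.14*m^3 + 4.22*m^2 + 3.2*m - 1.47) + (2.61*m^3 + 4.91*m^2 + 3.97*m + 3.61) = -7.53*m^3 + 9.13*m^2 + 7.17*m + 2.14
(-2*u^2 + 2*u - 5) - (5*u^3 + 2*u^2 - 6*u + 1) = -5*u^3 - 4*u^2 + 8*u - 6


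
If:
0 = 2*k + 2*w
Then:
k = -w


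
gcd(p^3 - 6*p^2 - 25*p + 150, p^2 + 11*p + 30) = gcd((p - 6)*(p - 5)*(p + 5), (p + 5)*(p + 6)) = p + 5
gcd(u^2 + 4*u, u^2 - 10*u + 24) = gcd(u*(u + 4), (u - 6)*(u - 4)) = 1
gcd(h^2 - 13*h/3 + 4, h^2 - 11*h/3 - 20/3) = 1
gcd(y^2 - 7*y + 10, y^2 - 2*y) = y - 2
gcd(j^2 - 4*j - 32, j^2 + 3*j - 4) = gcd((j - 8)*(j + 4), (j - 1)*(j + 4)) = j + 4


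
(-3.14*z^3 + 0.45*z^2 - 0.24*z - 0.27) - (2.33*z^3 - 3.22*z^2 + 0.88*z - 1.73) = -5.47*z^3 + 3.67*z^2 - 1.12*z + 1.46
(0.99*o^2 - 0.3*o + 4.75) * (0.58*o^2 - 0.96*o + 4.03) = 0.5742*o^4 - 1.1244*o^3 + 7.0327*o^2 - 5.769*o + 19.1425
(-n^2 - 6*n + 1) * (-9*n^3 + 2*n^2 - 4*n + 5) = 9*n^5 + 52*n^4 - 17*n^3 + 21*n^2 - 34*n + 5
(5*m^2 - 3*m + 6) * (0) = 0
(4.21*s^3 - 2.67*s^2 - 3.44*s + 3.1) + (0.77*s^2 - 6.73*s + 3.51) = 4.21*s^3 - 1.9*s^2 - 10.17*s + 6.61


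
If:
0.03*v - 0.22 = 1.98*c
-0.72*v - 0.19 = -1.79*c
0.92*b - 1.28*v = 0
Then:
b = -0.78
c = -0.12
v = -0.56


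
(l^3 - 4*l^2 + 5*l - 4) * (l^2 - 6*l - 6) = l^5 - 10*l^4 + 23*l^3 - 10*l^2 - 6*l + 24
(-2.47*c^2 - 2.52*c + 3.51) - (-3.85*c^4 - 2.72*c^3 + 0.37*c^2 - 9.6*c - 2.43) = 3.85*c^4 + 2.72*c^3 - 2.84*c^2 + 7.08*c + 5.94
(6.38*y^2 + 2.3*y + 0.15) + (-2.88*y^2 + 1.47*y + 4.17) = 3.5*y^2 + 3.77*y + 4.32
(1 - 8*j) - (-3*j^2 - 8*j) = 3*j^2 + 1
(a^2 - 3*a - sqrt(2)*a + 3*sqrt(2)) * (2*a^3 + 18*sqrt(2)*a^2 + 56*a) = 2*a^5 - 6*a^4 + 16*sqrt(2)*a^4 - 48*sqrt(2)*a^3 + 20*a^3 - 56*sqrt(2)*a^2 - 60*a^2 + 168*sqrt(2)*a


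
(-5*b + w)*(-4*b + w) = 20*b^2 - 9*b*w + w^2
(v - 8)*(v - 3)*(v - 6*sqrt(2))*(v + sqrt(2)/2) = v^4 - 11*v^3 - 11*sqrt(2)*v^3/2 + 18*v^2 + 121*sqrt(2)*v^2/2 - 132*sqrt(2)*v + 66*v - 144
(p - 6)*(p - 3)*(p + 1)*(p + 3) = p^4 - 5*p^3 - 15*p^2 + 45*p + 54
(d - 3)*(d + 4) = d^2 + d - 12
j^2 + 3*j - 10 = (j - 2)*(j + 5)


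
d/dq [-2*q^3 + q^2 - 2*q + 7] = -6*q^2 + 2*q - 2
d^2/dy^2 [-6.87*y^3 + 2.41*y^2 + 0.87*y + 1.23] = 4.82 - 41.22*y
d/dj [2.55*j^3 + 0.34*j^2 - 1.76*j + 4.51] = 7.65*j^2 + 0.68*j - 1.76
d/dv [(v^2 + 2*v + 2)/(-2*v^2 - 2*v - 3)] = 2*(v^2 + v - 1)/(4*v^4 + 8*v^3 + 16*v^2 + 12*v + 9)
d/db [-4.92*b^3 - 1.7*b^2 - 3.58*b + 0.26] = -14.76*b^2 - 3.4*b - 3.58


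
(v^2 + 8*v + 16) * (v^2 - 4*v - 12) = v^4 + 4*v^3 - 28*v^2 - 160*v - 192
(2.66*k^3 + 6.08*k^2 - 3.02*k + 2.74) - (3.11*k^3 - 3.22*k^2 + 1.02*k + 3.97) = -0.45*k^3 + 9.3*k^2 - 4.04*k - 1.23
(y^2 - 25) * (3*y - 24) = 3*y^3 - 24*y^2 - 75*y + 600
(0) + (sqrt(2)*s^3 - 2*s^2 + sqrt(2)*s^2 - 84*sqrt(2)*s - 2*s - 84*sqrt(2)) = sqrt(2)*s^3 - 2*s^2 + sqrt(2)*s^2 - 84*sqrt(2)*s - 2*s - 84*sqrt(2)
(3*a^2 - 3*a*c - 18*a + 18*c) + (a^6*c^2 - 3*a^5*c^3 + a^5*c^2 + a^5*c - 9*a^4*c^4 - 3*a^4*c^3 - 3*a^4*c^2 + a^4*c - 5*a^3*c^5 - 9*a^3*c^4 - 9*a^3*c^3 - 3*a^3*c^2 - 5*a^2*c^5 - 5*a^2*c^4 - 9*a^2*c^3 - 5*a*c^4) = a^6*c^2 - 3*a^5*c^3 + a^5*c^2 + a^5*c - 9*a^4*c^4 - 3*a^4*c^3 - 3*a^4*c^2 + a^4*c - 5*a^3*c^5 - 9*a^3*c^4 - 9*a^3*c^3 - 3*a^3*c^2 - 5*a^2*c^5 - 5*a^2*c^4 - 9*a^2*c^3 + 3*a^2 - 5*a*c^4 - 3*a*c - 18*a + 18*c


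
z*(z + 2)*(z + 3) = z^3 + 5*z^2 + 6*z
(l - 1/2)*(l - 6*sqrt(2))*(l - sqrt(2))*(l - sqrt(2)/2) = l^4 - 15*sqrt(2)*l^3/2 - l^3/2 + 15*sqrt(2)*l^2/4 + 19*l^2 - 19*l/2 - 6*sqrt(2)*l + 3*sqrt(2)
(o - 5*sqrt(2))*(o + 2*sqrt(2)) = o^2 - 3*sqrt(2)*o - 20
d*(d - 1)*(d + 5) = d^3 + 4*d^2 - 5*d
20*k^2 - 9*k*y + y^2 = (-5*k + y)*(-4*k + y)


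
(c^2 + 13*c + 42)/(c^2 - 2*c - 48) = (c + 7)/(c - 8)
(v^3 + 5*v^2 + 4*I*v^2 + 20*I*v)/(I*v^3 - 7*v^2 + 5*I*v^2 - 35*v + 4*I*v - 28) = v*(-I*v^2 + v*(4 - 5*I) + 20)/(v^3 + v^2*(5 + 7*I) + v*(4 + 35*I) + 28*I)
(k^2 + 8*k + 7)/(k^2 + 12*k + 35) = (k + 1)/(k + 5)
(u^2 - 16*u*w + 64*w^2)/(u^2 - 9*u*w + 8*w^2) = (u - 8*w)/(u - w)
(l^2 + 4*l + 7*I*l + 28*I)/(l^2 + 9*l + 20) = (l + 7*I)/(l + 5)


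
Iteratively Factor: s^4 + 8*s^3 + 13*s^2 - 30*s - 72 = (s + 3)*(s^3 + 5*s^2 - 2*s - 24) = (s + 3)*(s + 4)*(s^2 + s - 6) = (s - 2)*(s + 3)*(s + 4)*(s + 3)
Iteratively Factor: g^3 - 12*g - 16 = (g + 2)*(g^2 - 2*g - 8) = (g + 2)^2*(g - 4)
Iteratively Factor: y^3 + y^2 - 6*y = (y - 2)*(y^2 + 3*y) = y*(y - 2)*(y + 3)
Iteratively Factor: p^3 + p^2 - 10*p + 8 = (p - 1)*(p^2 + 2*p - 8) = (p - 1)*(p + 4)*(p - 2)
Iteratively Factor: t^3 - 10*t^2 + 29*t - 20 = (t - 5)*(t^2 - 5*t + 4) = (t - 5)*(t - 4)*(t - 1)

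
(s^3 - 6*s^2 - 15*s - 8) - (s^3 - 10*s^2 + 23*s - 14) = 4*s^2 - 38*s + 6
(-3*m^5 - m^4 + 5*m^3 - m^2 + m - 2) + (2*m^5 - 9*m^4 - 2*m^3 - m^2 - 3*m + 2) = -m^5 - 10*m^4 + 3*m^3 - 2*m^2 - 2*m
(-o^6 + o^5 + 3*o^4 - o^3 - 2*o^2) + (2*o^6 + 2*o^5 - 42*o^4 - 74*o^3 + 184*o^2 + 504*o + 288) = o^6 + 3*o^5 - 39*o^4 - 75*o^3 + 182*o^2 + 504*o + 288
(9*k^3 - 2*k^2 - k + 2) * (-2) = -18*k^3 + 4*k^2 + 2*k - 4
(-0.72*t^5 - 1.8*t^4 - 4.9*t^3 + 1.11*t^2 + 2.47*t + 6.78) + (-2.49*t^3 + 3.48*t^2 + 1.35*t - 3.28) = -0.72*t^5 - 1.8*t^4 - 7.39*t^3 + 4.59*t^2 + 3.82*t + 3.5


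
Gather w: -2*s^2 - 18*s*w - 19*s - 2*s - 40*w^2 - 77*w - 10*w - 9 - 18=-2*s^2 - 21*s - 40*w^2 + w*(-18*s - 87) - 27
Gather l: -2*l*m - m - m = -2*l*m - 2*m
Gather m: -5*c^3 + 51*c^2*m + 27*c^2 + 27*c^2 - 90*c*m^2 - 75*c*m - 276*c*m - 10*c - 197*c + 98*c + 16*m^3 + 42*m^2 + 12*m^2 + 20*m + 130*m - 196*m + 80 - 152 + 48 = -5*c^3 + 54*c^2 - 109*c + 16*m^3 + m^2*(54 - 90*c) + m*(51*c^2 - 351*c - 46) - 24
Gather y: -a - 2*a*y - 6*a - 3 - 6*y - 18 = -7*a + y*(-2*a - 6) - 21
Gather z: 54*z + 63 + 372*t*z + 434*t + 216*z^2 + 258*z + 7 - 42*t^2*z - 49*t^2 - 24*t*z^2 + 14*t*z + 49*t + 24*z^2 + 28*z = -49*t^2 + 483*t + z^2*(240 - 24*t) + z*(-42*t^2 + 386*t + 340) + 70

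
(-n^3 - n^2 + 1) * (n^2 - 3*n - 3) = -n^5 + 2*n^4 + 6*n^3 + 4*n^2 - 3*n - 3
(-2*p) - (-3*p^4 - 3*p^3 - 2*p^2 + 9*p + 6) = 3*p^4 + 3*p^3 + 2*p^2 - 11*p - 6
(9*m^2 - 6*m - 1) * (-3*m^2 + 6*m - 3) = -27*m^4 + 72*m^3 - 60*m^2 + 12*m + 3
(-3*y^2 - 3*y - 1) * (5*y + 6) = -15*y^3 - 33*y^2 - 23*y - 6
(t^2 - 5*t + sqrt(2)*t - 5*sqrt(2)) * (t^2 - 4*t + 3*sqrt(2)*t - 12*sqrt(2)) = t^4 - 9*t^3 + 4*sqrt(2)*t^3 - 36*sqrt(2)*t^2 + 26*t^2 - 54*t + 80*sqrt(2)*t + 120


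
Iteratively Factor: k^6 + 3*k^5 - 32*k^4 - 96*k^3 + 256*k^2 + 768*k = (k)*(k^5 + 3*k^4 - 32*k^3 - 96*k^2 + 256*k + 768) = k*(k + 4)*(k^4 - k^3 - 28*k^2 + 16*k + 192) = k*(k - 4)*(k + 4)*(k^3 + 3*k^2 - 16*k - 48) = k*(k - 4)*(k + 3)*(k + 4)*(k^2 - 16) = k*(k - 4)^2*(k + 3)*(k + 4)*(k + 4)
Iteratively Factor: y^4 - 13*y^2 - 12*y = (y + 3)*(y^3 - 3*y^2 - 4*y) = (y - 4)*(y + 3)*(y^2 + y) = y*(y - 4)*(y + 3)*(y + 1)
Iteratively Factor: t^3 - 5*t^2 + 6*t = (t - 2)*(t^2 - 3*t) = (t - 3)*(t - 2)*(t)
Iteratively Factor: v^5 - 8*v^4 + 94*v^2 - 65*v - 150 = (v + 3)*(v^4 - 11*v^3 + 33*v^2 - 5*v - 50) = (v + 1)*(v + 3)*(v^3 - 12*v^2 + 45*v - 50) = (v - 2)*(v + 1)*(v + 3)*(v^2 - 10*v + 25) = (v - 5)*(v - 2)*(v + 1)*(v + 3)*(v - 5)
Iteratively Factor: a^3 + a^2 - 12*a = (a - 3)*(a^2 + 4*a) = (a - 3)*(a + 4)*(a)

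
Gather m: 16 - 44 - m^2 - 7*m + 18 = -m^2 - 7*m - 10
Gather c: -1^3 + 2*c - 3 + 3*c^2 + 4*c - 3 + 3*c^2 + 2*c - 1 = 6*c^2 + 8*c - 8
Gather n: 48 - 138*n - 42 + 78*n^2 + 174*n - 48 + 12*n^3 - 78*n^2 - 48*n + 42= 12*n^3 - 12*n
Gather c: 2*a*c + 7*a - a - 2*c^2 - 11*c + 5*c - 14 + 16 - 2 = 6*a - 2*c^2 + c*(2*a - 6)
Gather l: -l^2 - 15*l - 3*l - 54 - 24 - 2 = -l^2 - 18*l - 80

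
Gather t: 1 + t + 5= t + 6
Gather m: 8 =8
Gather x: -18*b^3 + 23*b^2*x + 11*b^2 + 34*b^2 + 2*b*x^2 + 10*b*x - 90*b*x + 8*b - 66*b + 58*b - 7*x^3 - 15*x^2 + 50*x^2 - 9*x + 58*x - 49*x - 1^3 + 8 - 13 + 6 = -18*b^3 + 45*b^2 - 7*x^3 + x^2*(2*b + 35) + x*(23*b^2 - 80*b)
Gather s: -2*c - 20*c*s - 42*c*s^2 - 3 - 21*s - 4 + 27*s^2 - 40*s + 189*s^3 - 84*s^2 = -2*c + 189*s^3 + s^2*(-42*c - 57) + s*(-20*c - 61) - 7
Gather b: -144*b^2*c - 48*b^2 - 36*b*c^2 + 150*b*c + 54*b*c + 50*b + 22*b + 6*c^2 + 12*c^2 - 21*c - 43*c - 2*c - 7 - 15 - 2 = b^2*(-144*c - 48) + b*(-36*c^2 + 204*c + 72) + 18*c^2 - 66*c - 24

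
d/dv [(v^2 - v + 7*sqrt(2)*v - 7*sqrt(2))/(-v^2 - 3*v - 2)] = (-4*v^2 + 7*sqrt(2)*v^2 - 14*sqrt(2)*v - 4*v - 35*sqrt(2) + 2)/(v^4 + 6*v^3 + 13*v^2 + 12*v + 4)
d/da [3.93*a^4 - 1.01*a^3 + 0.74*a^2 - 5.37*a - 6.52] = 15.72*a^3 - 3.03*a^2 + 1.48*a - 5.37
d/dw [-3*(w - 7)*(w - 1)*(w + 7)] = -9*w^2 + 6*w + 147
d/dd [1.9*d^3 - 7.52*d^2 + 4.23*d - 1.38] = 5.7*d^2 - 15.04*d + 4.23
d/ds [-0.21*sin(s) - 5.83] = -0.21*cos(s)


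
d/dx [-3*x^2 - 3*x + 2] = -6*x - 3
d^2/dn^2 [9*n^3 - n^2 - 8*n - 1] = 54*n - 2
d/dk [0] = 0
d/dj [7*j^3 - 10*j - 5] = 21*j^2 - 10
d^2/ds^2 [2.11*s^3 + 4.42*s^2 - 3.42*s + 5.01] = 12.66*s + 8.84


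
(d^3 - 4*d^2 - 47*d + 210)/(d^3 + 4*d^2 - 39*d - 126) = (d - 5)/(d + 3)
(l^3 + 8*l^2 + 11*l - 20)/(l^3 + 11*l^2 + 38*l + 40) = (l - 1)/(l + 2)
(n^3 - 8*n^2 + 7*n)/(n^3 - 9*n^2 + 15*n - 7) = n/(n - 1)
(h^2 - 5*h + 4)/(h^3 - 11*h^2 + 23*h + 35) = (h^2 - 5*h + 4)/(h^3 - 11*h^2 + 23*h + 35)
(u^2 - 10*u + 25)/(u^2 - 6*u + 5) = (u - 5)/(u - 1)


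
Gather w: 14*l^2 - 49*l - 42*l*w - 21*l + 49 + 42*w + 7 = 14*l^2 - 70*l + w*(42 - 42*l) + 56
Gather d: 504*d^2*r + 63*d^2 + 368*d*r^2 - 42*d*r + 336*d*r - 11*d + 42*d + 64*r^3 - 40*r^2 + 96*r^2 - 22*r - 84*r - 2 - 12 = d^2*(504*r + 63) + d*(368*r^2 + 294*r + 31) + 64*r^3 + 56*r^2 - 106*r - 14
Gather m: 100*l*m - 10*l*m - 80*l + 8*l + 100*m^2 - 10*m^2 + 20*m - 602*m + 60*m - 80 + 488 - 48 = -72*l + 90*m^2 + m*(90*l - 522) + 360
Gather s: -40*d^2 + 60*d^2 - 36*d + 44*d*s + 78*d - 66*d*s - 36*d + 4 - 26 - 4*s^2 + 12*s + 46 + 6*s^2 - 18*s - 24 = 20*d^2 + 6*d + 2*s^2 + s*(-22*d - 6)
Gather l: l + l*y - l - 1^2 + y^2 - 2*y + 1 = l*y + y^2 - 2*y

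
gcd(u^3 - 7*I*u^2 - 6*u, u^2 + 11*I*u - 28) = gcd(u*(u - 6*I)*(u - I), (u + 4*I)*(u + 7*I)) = 1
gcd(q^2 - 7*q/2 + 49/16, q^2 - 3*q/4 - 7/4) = q - 7/4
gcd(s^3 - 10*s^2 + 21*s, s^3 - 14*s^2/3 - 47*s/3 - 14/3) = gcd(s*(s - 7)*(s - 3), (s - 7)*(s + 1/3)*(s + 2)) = s - 7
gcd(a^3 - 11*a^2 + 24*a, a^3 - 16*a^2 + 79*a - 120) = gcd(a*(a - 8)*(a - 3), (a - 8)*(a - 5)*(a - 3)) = a^2 - 11*a + 24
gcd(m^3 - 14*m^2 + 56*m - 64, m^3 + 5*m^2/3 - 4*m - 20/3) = m - 2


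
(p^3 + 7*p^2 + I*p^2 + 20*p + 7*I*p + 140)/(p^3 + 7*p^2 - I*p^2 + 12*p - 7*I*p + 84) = (p + 5*I)/(p + 3*I)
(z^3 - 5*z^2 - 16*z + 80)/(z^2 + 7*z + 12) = (z^2 - 9*z + 20)/(z + 3)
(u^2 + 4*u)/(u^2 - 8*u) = (u + 4)/(u - 8)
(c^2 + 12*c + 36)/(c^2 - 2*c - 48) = (c + 6)/(c - 8)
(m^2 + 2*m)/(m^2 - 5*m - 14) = m/(m - 7)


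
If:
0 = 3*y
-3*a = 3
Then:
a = -1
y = 0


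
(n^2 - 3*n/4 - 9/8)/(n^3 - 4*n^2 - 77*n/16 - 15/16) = 2*(2*n - 3)/(4*n^2 - 19*n - 5)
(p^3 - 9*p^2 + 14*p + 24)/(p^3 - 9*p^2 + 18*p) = (p^2 - 3*p - 4)/(p*(p - 3))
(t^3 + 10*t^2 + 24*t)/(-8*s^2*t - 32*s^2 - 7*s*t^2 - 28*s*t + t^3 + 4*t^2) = t*(-t - 6)/(8*s^2 + 7*s*t - t^2)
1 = 1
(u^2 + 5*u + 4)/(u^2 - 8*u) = (u^2 + 5*u + 4)/(u*(u - 8))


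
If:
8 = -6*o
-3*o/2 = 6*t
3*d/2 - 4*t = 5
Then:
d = 38/9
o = -4/3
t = 1/3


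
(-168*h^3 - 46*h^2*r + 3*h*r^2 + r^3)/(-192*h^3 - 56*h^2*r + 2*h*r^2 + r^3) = (-7*h + r)/(-8*h + r)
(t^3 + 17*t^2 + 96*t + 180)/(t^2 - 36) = (t^2 + 11*t + 30)/(t - 6)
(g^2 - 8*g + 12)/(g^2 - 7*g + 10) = (g - 6)/(g - 5)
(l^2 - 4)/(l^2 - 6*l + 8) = (l + 2)/(l - 4)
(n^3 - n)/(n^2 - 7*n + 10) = (n^3 - n)/(n^2 - 7*n + 10)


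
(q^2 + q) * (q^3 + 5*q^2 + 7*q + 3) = q^5 + 6*q^4 + 12*q^3 + 10*q^2 + 3*q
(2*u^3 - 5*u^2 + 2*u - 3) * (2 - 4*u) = -8*u^4 + 24*u^3 - 18*u^2 + 16*u - 6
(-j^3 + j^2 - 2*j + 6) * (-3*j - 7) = 3*j^4 + 4*j^3 - j^2 - 4*j - 42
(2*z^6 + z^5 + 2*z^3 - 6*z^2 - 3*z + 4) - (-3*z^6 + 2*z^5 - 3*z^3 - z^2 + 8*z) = 5*z^6 - z^5 + 5*z^3 - 5*z^2 - 11*z + 4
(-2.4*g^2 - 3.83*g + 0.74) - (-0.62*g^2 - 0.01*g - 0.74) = -1.78*g^2 - 3.82*g + 1.48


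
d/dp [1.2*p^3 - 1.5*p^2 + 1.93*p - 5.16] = 3.6*p^2 - 3.0*p + 1.93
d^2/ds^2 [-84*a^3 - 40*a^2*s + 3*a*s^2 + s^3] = 6*a + 6*s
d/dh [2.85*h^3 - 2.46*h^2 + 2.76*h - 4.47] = 8.55*h^2 - 4.92*h + 2.76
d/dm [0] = 0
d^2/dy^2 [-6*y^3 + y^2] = 2 - 36*y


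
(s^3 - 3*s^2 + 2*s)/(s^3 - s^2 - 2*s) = (s - 1)/(s + 1)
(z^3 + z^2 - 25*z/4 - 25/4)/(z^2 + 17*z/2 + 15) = (2*z^2 - 3*z - 5)/(2*(z + 6))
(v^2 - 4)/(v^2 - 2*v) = (v + 2)/v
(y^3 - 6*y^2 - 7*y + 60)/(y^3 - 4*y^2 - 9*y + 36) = (y - 5)/(y - 3)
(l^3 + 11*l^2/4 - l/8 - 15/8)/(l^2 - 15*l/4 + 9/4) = (2*l^2 + 7*l + 5)/(2*(l - 3))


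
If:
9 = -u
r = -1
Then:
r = -1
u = -9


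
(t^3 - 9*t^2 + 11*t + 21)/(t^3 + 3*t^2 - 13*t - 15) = (t - 7)/(t + 5)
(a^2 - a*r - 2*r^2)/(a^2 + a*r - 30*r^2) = (a^2 - a*r - 2*r^2)/(a^2 + a*r - 30*r^2)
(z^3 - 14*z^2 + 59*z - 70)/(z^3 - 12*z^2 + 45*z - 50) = (z - 7)/(z - 5)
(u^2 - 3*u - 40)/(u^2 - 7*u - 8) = (u + 5)/(u + 1)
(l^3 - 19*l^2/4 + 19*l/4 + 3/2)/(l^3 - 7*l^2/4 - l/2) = (l - 3)/l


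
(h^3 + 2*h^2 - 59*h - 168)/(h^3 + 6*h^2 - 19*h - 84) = (h - 8)/(h - 4)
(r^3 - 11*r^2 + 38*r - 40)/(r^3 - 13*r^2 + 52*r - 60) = (r - 4)/(r - 6)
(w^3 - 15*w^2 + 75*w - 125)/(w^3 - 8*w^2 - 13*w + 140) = (w^2 - 10*w + 25)/(w^2 - 3*w - 28)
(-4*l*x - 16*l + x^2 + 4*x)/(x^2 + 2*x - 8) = (-4*l + x)/(x - 2)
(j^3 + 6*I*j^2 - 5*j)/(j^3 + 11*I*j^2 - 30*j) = (j + I)/(j + 6*I)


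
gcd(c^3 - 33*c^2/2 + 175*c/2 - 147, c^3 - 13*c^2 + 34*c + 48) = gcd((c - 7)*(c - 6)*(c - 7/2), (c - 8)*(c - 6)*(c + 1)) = c - 6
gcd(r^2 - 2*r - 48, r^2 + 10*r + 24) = r + 6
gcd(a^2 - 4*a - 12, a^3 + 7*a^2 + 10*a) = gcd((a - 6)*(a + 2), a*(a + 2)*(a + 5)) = a + 2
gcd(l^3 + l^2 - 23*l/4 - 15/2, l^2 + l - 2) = l + 2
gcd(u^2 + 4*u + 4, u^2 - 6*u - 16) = u + 2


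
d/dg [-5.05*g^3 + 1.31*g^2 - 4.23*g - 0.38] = -15.15*g^2 + 2.62*g - 4.23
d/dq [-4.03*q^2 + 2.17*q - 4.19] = 2.17 - 8.06*q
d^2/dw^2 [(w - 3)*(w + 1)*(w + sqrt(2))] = 6*w - 4 + 2*sqrt(2)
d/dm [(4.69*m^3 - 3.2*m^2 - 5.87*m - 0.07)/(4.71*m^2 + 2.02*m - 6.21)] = (22.0899*m^4 + 18.9476*m^3 - 66.191*m^2 + 40.4034*m + 36.5941)/(22.1841*m^4 + 19.0284*m^3 - 54.4178*m^2 - 25.0884*m + 38.5641)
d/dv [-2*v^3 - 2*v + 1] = -6*v^2 - 2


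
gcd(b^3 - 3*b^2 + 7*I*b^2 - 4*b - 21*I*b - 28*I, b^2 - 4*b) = b - 4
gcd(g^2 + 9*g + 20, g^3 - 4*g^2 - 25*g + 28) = g + 4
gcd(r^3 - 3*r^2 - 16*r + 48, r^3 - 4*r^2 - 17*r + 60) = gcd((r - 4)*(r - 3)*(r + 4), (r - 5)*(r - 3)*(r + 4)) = r^2 + r - 12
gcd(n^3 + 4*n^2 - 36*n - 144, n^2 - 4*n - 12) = n - 6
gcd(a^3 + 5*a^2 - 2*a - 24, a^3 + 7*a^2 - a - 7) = 1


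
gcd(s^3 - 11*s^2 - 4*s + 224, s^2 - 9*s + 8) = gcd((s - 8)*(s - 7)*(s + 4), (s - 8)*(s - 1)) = s - 8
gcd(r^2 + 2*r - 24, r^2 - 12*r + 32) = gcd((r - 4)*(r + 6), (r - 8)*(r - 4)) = r - 4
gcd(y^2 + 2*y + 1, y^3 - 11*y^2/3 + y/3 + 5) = y + 1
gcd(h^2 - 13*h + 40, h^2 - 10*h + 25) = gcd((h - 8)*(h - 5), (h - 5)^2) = h - 5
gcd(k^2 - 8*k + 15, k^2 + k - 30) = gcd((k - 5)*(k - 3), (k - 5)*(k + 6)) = k - 5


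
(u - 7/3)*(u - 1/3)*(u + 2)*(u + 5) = u^4 + 13*u^3/3 - 71*u^2/9 - 191*u/9 + 70/9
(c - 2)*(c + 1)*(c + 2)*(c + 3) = c^4 + 4*c^3 - c^2 - 16*c - 12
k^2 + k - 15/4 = (k - 3/2)*(k + 5/2)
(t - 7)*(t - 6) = t^2 - 13*t + 42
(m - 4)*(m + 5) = m^2 + m - 20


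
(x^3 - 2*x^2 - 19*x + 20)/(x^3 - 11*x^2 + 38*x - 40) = (x^2 + 3*x - 4)/(x^2 - 6*x + 8)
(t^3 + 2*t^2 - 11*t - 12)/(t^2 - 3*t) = t + 5 + 4/t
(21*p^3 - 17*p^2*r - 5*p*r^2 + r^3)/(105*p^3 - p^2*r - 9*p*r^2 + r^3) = (p - r)/(5*p - r)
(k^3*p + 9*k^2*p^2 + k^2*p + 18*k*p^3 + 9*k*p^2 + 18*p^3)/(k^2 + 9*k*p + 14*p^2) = p*(k^3 + 9*k^2*p + k^2 + 18*k*p^2 + 9*k*p + 18*p^2)/(k^2 + 9*k*p + 14*p^2)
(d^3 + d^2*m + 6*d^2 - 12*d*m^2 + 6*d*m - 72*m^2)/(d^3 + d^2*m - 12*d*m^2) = (d + 6)/d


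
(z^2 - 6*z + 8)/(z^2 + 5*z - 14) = (z - 4)/(z + 7)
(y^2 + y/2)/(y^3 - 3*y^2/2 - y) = 1/(y - 2)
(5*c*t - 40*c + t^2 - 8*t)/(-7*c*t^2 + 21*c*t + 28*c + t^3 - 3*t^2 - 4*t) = (-5*c*t + 40*c - t^2 + 8*t)/(7*c*t^2 - 21*c*t - 28*c - t^3 + 3*t^2 + 4*t)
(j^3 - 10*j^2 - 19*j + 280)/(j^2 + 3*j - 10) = (j^2 - 15*j + 56)/(j - 2)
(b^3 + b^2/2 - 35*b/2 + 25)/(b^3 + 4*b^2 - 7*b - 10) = (b - 5/2)/(b + 1)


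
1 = 1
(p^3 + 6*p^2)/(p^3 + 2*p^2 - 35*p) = p*(p + 6)/(p^2 + 2*p - 35)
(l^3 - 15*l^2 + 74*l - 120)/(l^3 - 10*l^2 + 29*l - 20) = (l - 6)/(l - 1)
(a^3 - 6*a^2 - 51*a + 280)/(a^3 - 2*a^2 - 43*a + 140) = (a - 8)/(a - 4)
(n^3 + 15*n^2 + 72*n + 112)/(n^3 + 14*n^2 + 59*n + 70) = (n^2 + 8*n + 16)/(n^2 + 7*n + 10)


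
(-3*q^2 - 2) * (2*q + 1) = -6*q^3 - 3*q^2 - 4*q - 2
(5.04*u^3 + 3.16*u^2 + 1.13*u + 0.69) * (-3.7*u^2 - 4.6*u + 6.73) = -18.648*u^5 - 34.876*u^4 + 15.2022*u^3 + 13.5158*u^2 + 4.4309*u + 4.6437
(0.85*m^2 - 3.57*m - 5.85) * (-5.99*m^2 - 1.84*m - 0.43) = -5.0915*m^4 + 19.8203*m^3 + 41.2448*m^2 + 12.2991*m + 2.5155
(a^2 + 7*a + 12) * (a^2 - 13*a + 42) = a^4 - 6*a^3 - 37*a^2 + 138*a + 504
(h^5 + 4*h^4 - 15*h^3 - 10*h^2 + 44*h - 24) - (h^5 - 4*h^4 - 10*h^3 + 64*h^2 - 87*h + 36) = 8*h^4 - 5*h^3 - 74*h^2 + 131*h - 60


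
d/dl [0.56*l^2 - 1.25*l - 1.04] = 1.12*l - 1.25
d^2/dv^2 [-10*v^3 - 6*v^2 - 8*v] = -60*v - 12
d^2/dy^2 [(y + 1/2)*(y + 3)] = 2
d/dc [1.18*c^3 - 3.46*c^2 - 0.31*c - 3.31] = 3.54*c^2 - 6.92*c - 0.31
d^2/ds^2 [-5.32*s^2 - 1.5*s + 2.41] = -10.6400000000000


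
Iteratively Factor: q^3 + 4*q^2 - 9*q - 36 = (q + 3)*(q^2 + q - 12) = (q + 3)*(q + 4)*(q - 3)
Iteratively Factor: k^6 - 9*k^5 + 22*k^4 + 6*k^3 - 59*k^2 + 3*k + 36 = (k - 1)*(k^5 - 8*k^4 + 14*k^3 + 20*k^2 - 39*k - 36) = (k - 4)*(k - 1)*(k^4 - 4*k^3 - 2*k^2 + 12*k + 9) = (k - 4)*(k - 3)*(k - 1)*(k^3 - k^2 - 5*k - 3) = (k - 4)*(k - 3)^2*(k - 1)*(k^2 + 2*k + 1) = (k - 4)*(k - 3)^2*(k - 1)*(k + 1)*(k + 1)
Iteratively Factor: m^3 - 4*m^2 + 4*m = (m - 2)*(m^2 - 2*m) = m*(m - 2)*(m - 2)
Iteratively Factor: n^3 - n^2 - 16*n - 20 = (n + 2)*(n^2 - 3*n - 10) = (n + 2)^2*(n - 5)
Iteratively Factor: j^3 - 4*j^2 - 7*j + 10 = (j + 2)*(j^2 - 6*j + 5) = (j - 1)*(j + 2)*(j - 5)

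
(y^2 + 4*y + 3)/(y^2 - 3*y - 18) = (y + 1)/(y - 6)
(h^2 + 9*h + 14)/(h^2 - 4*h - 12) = (h + 7)/(h - 6)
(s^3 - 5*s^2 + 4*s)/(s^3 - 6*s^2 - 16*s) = (-s^2 + 5*s - 4)/(-s^2 + 6*s + 16)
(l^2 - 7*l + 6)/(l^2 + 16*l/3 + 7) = 3*(l^2 - 7*l + 6)/(3*l^2 + 16*l + 21)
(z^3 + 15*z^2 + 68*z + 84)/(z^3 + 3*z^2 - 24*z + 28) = (z^2 + 8*z + 12)/(z^2 - 4*z + 4)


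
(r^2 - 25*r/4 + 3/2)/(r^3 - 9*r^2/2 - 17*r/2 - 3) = (4*r - 1)/(2*(2*r^2 + 3*r + 1))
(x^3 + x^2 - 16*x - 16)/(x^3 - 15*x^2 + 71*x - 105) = (x^3 + x^2 - 16*x - 16)/(x^3 - 15*x^2 + 71*x - 105)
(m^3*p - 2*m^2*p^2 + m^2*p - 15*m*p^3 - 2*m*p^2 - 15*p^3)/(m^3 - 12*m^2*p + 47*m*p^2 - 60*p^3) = p*(m^2 + 3*m*p + m + 3*p)/(m^2 - 7*m*p + 12*p^2)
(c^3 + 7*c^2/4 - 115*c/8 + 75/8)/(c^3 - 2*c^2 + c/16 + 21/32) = 4*(2*c^2 + 5*c - 25)/(8*c^2 - 10*c - 7)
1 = 1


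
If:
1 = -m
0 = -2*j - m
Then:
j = 1/2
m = -1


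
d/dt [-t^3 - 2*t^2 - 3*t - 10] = -3*t^2 - 4*t - 3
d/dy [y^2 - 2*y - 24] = 2*y - 2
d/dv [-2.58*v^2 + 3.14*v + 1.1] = 3.14 - 5.16*v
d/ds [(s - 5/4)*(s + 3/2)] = 2*s + 1/4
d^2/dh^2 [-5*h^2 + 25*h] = -10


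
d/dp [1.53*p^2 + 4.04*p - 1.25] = 3.06*p + 4.04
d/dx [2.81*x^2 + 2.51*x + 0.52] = 5.62*x + 2.51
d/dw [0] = 0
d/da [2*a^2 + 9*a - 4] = 4*a + 9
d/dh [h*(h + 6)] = 2*h + 6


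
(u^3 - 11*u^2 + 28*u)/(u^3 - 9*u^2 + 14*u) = (u - 4)/(u - 2)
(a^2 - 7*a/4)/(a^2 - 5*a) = (a - 7/4)/(a - 5)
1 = 1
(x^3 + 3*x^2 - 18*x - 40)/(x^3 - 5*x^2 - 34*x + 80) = (x^2 - 2*x - 8)/(x^2 - 10*x + 16)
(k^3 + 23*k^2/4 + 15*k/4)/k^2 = k + 23/4 + 15/(4*k)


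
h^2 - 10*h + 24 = (h - 6)*(h - 4)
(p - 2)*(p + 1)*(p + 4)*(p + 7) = p^4 + 10*p^3 + 15*p^2 - 50*p - 56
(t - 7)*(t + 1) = t^2 - 6*t - 7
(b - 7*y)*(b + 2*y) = b^2 - 5*b*y - 14*y^2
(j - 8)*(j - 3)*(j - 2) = j^3 - 13*j^2 + 46*j - 48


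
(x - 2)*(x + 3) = x^2 + x - 6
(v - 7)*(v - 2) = v^2 - 9*v + 14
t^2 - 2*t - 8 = (t - 4)*(t + 2)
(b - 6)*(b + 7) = b^2 + b - 42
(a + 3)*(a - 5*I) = a^2 + 3*a - 5*I*a - 15*I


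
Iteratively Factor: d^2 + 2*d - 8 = (d - 2)*(d + 4)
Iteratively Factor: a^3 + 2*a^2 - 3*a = (a - 1)*(a^2 + 3*a) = a*(a - 1)*(a + 3)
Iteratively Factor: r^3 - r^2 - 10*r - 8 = (r + 2)*(r^2 - 3*r - 4) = (r - 4)*(r + 2)*(r + 1)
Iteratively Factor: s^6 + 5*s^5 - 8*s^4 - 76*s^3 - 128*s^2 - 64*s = (s + 2)*(s^5 + 3*s^4 - 14*s^3 - 48*s^2 - 32*s) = (s + 1)*(s + 2)*(s^4 + 2*s^3 - 16*s^2 - 32*s) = (s + 1)*(s + 2)^2*(s^3 - 16*s) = (s - 4)*(s + 1)*(s + 2)^2*(s^2 + 4*s) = s*(s - 4)*(s + 1)*(s + 2)^2*(s + 4)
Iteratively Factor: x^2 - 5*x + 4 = (x - 4)*(x - 1)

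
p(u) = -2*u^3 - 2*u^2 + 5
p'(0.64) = -5.02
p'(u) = -6*u^2 - 4*u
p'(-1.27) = -4.60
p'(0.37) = -2.30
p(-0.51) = 4.75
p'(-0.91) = -1.33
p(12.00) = -3739.00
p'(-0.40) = 0.64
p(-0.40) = 4.81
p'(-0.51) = 0.48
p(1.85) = -14.51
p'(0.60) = -4.56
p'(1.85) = -27.94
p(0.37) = 4.62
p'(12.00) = -912.00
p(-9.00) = 1301.00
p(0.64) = 3.66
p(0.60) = 3.85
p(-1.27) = 5.87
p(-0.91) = 4.85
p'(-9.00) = -450.00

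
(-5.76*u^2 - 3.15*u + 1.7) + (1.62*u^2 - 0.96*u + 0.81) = -4.14*u^2 - 4.11*u + 2.51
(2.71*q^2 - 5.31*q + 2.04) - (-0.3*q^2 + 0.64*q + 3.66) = 3.01*q^2 - 5.95*q - 1.62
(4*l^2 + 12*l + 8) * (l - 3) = 4*l^3 - 28*l - 24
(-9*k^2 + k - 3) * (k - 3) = -9*k^3 + 28*k^2 - 6*k + 9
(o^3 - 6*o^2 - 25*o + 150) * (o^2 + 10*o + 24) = o^5 + 4*o^4 - 61*o^3 - 244*o^2 + 900*o + 3600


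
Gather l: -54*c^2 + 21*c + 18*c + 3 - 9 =-54*c^2 + 39*c - 6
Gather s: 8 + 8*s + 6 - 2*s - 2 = 6*s + 12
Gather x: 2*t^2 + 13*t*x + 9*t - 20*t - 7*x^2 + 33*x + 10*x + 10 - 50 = 2*t^2 - 11*t - 7*x^2 + x*(13*t + 43) - 40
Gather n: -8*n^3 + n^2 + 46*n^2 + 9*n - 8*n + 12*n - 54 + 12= -8*n^3 + 47*n^2 + 13*n - 42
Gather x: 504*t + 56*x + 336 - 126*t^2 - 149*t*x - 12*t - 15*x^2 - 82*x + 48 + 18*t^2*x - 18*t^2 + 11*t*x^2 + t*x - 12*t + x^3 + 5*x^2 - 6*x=-144*t^2 + 480*t + x^3 + x^2*(11*t - 10) + x*(18*t^2 - 148*t - 32) + 384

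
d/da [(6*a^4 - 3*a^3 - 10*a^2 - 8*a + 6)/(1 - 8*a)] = (-144*a^4 + 72*a^3 + 71*a^2 - 20*a + 40)/(64*a^2 - 16*a + 1)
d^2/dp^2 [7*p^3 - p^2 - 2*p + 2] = 42*p - 2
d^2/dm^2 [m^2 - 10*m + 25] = 2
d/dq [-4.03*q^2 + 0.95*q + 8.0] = 0.95 - 8.06*q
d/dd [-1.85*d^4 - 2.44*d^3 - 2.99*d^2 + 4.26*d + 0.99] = -7.4*d^3 - 7.32*d^2 - 5.98*d + 4.26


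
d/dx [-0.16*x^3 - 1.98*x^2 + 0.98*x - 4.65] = -0.48*x^2 - 3.96*x + 0.98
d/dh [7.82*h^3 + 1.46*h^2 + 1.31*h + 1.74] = 23.46*h^2 + 2.92*h + 1.31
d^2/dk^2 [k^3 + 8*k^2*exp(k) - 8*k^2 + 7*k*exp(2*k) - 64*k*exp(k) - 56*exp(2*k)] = 8*k^2*exp(k) + 28*k*exp(2*k) - 32*k*exp(k) + 6*k - 196*exp(2*k) - 112*exp(k) - 16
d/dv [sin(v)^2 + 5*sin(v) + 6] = (2*sin(v) + 5)*cos(v)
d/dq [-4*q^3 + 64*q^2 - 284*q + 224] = -12*q^2 + 128*q - 284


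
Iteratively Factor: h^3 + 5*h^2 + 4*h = (h)*(h^2 + 5*h + 4) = h*(h + 1)*(h + 4)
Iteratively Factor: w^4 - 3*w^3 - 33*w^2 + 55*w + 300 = (w - 5)*(w^3 + 2*w^2 - 23*w - 60) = (w - 5)^2*(w^2 + 7*w + 12) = (w - 5)^2*(w + 4)*(w + 3)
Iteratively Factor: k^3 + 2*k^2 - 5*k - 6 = (k + 3)*(k^2 - k - 2) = (k - 2)*(k + 3)*(k + 1)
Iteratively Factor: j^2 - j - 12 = (j + 3)*(j - 4)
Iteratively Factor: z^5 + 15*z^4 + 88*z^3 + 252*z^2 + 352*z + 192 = (z + 4)*(z^4 + 11*z^3 + 44*z^2 + 76*z + 48) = (z + 2)*(z + 4)*(z^3 + 9*z^2 + 26*z + 24) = (z + 2)*(z + 3)*(z + 4)*(z^2 + 6*z + 8) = (z + 2)^2*(z + 3)*(z + 4)*(z + 4)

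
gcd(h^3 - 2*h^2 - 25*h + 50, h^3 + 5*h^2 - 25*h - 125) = h^2 - 25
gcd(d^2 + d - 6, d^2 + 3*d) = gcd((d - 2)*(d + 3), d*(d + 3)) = d + 3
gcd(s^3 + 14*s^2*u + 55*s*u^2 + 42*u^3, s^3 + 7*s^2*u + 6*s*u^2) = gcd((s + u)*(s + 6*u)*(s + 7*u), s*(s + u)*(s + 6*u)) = s^2 + 7*s*u + 6*u^2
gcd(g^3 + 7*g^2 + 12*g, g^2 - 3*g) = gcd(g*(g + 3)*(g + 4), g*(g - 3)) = g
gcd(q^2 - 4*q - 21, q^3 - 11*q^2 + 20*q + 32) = 1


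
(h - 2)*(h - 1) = h^2 - 3*h + 2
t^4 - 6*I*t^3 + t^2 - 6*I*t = t*(t - 6*I)*(-I*t + 1)*(I*t + 1)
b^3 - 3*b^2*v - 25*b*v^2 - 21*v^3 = (b - 7*v)*(b + v)*(b + 3*v)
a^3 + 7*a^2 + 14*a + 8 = (a + 1)*(a + 2)*(a + 4)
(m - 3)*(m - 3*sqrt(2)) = m^2 - 3*sqrt(2)*m - 3*m + 9*sqrt(2)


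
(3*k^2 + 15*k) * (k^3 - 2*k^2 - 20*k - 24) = 3*k^5 + 9*k^4 - 90*k^3 - 372*k^2 - 360*k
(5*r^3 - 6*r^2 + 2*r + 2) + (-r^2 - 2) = 5*r^3 - 7*r^2 + 2*r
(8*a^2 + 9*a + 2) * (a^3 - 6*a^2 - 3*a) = 8*a^5 - 39*a^4 - 76*a^3 - 39*a^2 - 6*a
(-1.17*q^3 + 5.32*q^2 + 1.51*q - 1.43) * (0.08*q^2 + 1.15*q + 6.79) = -0.0936*q^5 - 0.9199*q^4 - 1.7055*q^3 + 37.7449*q^2 + 8.6084*q - 9.7097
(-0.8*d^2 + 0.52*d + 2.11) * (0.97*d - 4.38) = -0.776*d^3 + 4.0084*d^2 - 0.2309*d - 9.2418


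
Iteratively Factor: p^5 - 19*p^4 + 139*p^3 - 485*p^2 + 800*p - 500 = (p - 2)*(p^4 - 17*p^3 + 105*p^2 - 275*p + 250) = (p - 2)^2*(p^3 - 15*p^2 + 75*p - 125) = (p - 5)*(p - 2)^2*(p^2 - 10*p + 25) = (p - 5)^2*(p - 2)^2*(p - 5)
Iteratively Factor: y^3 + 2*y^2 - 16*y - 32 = (y - 4)*(y^2 + 6*y + 8) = (y - 4)*(y + 4)*(y + 2)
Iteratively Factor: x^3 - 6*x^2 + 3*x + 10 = (x + 1)*(x^2 - 7*x + 10) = (x - 5)*(x + 1)*(x - 2)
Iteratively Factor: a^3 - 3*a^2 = (a)*(a^2 - 3*a) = a^2*(a - 3)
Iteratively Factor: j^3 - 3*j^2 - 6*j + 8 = (j - 1)*(j^2 - 2*j - 8) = (j - 4)*(j - 1)*(j + 2)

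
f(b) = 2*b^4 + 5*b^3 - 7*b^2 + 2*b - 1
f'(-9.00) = -4489.00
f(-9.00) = 8891.00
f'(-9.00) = -4489.00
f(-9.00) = 8891.00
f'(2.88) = 277.20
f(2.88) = 203.73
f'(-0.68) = 15.94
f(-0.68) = -6.74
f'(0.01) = 1.86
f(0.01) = -0.98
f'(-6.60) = -1552.17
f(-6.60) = 2038.35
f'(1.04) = 12.66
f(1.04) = 1.47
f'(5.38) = 1606.61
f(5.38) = 2261.31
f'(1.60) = 50.77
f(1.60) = 17.87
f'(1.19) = 20.06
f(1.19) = 3.90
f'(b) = 8*b^3 + 15*b^2 - 14*b + 2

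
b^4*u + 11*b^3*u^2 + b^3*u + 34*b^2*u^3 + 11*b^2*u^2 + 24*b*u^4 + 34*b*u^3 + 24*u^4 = (b + u)*(b + 4*u)*(b + 6*u)*(b*u + u)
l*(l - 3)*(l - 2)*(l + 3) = l^4 - 2*l^3 - 9*l^2 + 18*l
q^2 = q^2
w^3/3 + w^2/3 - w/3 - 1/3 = (w/3 + 1/3)*(w - 1)*(w + 1)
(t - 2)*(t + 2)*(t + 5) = t^3 + 5*t^2 - 4*t - 20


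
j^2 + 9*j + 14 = (j + 2)*(j + 7)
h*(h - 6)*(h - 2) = h^3 - 8*h^2 + 12*h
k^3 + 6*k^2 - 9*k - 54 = (k - 3)*(k + 3)*(k + 6)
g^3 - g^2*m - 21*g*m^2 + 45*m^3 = (g - 3*m)^2*(g + 5*m)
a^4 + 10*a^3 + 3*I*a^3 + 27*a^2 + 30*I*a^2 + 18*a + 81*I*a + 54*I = (a + 1)*(a + 3)*(a + 6)*(a + 3*I)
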